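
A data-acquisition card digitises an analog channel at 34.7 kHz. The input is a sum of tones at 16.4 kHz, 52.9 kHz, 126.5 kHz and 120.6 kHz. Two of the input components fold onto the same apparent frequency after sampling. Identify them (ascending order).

fs/2 = 17.35 kHz.
16.4 kHz ≤ fs/2 = 17.35 kHz, passes unchanged.
52.9 kHz mod fs = 18.2 kHz.
18.2 kHz > fs/2 = 17.35 kHz, folds to fs − 18.2 kHz = 16.5 kHz.
126.5 kHz mod fs = 22.4 kHz.
22.4 kHz > fs/2 = 17.35 kHz, folds to fs − 22.4 kHz = 12.3 kHz.
120.6 kHz mod fs = 16.5 kHz.
16.5 kHz ≤ fs/2 = 17.35 kHz, appears at 16.5 kHz.
52.9 kHz and 120.6 kHz both map to 16.5 kHz.

52.9 kHz, 120.6 kHz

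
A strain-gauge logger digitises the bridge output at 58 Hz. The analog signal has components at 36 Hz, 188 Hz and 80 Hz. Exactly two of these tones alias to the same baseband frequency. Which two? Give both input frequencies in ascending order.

fs/2 = 29 Hz.
36 Hz > fs/2 = 29 Hz, folds to fs − 36 Hz = 22 Hz.
188 Hz mod fs = 14 Hz.
14 Hz ≤ fs/2 = 29 Hz, appears at 14 Hz.
80 Hz mod fs = 22 Hz.
22 Hz ≤ fs/2 = 29 Hz, appears at 22 Hz.
36 Hz and 80 Hz both map to 22 Hz.

36 Hz, 80 Hz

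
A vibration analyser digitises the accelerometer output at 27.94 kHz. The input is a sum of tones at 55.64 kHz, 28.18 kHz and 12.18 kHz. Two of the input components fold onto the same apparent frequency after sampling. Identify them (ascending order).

28.18 kHz, 55.64 kHz

fs/2 = 13.97 kHz.
55.64 kHz mod fs = 27.7 kHz.
27.7 kHz > fs/2 = 13.97 kHz, folds to fs − 27.7 kHz = 0.24 kHz.
28.18 kHz mod fs = 0.24 kHz.
0.24 kHz ≤ fs/2 = 13.97 kHz, appears at 0.24 kHz.
12.18 kHz ≤ fs/2 = 13.97 kHz, passes unchanged.
28.18 kHz and 55.64 kHz both map to 0.24 kHz.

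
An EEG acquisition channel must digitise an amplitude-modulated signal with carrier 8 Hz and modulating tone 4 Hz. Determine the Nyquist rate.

AM sidebands sit at fc ± fm = 4 Hz and 12 Hz.
Highest-frequency component: 12 Hz.
Nyquist rate = 2 × 12 Hz = 24 Hz.

24 Hz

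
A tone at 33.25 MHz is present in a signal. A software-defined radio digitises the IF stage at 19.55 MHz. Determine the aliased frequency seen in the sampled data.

33.25 MHz mod fs = 13.7 MHz.
13.7 MHz > fs/2 = 9.775 MHz, folds to fs − 13.7 MHz = 5.85 MHz.

5.85 MHz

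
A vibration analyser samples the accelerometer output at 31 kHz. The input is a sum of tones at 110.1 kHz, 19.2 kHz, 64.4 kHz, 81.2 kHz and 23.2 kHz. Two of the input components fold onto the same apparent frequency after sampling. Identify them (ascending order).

fs/2 = 15.5 kHz.
110.1 kHz mod fs = 17.1 kHz.
17.1 kHz > fs/2 = 15.5 kHz, folds to fs − 17.1 kHz = 13.9 kHz.
19.2 kHz > fs/2 = 15.5 kHz, folds to fs − 19.2 kHz = 11.8 kHz.
64.4 kHz mod fs = 2.4 kHz.
2.4 kHz ≤ fs/2 = 15.5 kHz, appears at 2.4 kHz.
81.2 kHz mod fs = 19.2 kHz.
19.2 kHz > fs/2 = 15.5 kHz, folds to fs − 19.2 kHz = 11.8 kHz.
23.2 kHz > fs/2 = 15.5 kHz, folds to fs − 23.2 kHz = 7.8 kHz.
19.2 kHz and 81.2 kHz both map to 11.8 kHz.

19.2 kHz, 81.2 kHz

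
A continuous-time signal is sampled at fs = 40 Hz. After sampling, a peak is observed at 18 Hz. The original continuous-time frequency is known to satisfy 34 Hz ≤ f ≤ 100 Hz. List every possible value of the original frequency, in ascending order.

58 Hz, 62 Hz, 98 Hz

Frequencies that alias to 18 Hz are k·fs ± 18 Hz for integer k ≥ 0.
k=0: 18 Hz.
k=1: 22 Hz, 58 Hz.
k=2: 62 Hz, 98 Hz.
k=3: 102 Hz, 138 Hz.
Within [34 Hz, 100 Hz]: 58 Hz, 62 Hz, 98 Hz.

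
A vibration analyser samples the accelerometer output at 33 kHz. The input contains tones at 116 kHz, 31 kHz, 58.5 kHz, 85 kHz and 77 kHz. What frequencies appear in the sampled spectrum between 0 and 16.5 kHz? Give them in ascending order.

2 kHz, 7.5 kHz, 11 kHz, 14 kHz, 16 kHz

fs/2 = 16.5 kHz.
116 kHz mod fs = 17 kHz.
17 kHz > fs/2 = 16.5 kHz, folds to fs − 17 kHz = 16 kHz.
31 kHz > fs/2 = 16.5 kHz, folds to fs − 31 kHz = 2 kHz.
58.5 kHz mod fs = 25.5 kHz.
25.5 kHz > fs/2 = 16.5 kHz, folds to fs − 25.5 kHz = 7.5 kHz.
85 kHz mod fs = 19 kHz.
19 kHz > fs/2 = 16.5 kHz, folds to fs − 19 kHz = 14 kHz.
77 kHz mod fs = 11 kHz.
11 kHz ≤ fs/2 = 16.5 kHz, appears at 11 kHz.
Distinct values: {2 kHz, 7.5 kHz, 11 kHz, 14 kHz, 16 kHz}.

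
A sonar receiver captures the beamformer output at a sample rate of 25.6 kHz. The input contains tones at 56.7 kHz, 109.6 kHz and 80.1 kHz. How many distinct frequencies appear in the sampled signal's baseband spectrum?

3

fs/2 = 12.8 kHz.
56.7 kHz mod fs = 5.5 kHz.
5.5 kHz ≤ fs/2 = 12.8 kHz, appears at 5.5 kHz.
109.6 kHz mod fs = 7.2 kHz.
7.2 kHz ≤ fs/2 = 12.8 kHz, appears at 7.2 kHz.
80.1 kHz mod fs = 3.3 kHz.
3.3 kHz ≤ fs/2 = 12.8 kHz, appears at 3.3 kHz.
Distinct values: {3.3 kHz, 5.5 kHz, 7.2 kHz} → 3.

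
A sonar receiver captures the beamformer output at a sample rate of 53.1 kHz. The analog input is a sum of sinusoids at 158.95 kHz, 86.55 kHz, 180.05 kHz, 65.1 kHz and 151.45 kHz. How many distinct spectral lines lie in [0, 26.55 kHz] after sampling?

5

fs/2 = 26.55 kHz.
158.95 kHz mod fs = 52.75 kHz.
52.75 kHz > fs/2 = 26.55 kHz, folds to fs − 52.75 kHz = 0.35 kHz.
86.55 kHz mod fs = 33.45 kHz.
33.45 kHz > fs/2 = 26.55 kHz, folds to fs − 33.45 kHz = 19.65 kHz.
180.05 kHz mod fs = 20.75 kHz.
20.75 kHz ≤ fs/2 = 26.55 kHz, appears at 20.75 kHz.
65.1 kHz mod fs = 12 kHz.
12 kHz ≤ fs/2 = 26.55 kHz, appears at 12 kHz.
151.45 kHz mod fs = 45.25 kHz.
45.25 kHz > fs/2 = 26.55 kHz, folds to fs − 45.25 kHz = 7.85 kHz.
Distinct values: {0.35 kHz, 7.85 kHz, 12 kHz, 19.65 kHz, 20.75 kHz} → 5.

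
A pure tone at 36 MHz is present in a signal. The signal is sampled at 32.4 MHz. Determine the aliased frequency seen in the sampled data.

36 MHz mod fs = 3.6 MHz.
3.6 MHz ≤ fs/2 = 16.2 MHz, appears at 3.6 MHz.

3.6 MHz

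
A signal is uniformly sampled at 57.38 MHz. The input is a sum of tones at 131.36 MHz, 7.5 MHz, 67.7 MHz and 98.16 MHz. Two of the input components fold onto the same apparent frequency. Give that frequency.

16.6 MHz

fs/2 = 28.69 MHz.
131.36 MHz mod fs = 16.6 MHz.
16.6 MHz ≤ fs/2 = 28.69 MHz, appears at 16.6 MHz.
7.5 MHz ≤ fs/2 = 28.69 MHz, passes unchanged.
67.7 MHz mod fs = 10.32 MHz.
10.32 MHz ≤ fs/2 = 28.69 MHz, appears at 10.32 MHz.
98.16 MHz mod fs = 40.78 MHz.
40.78 MHz > fs/2 = 28.69 MHz, folds to fs − 40.78 MHz = 16.6 MHz.
98.16 MHz and 131.36 MHz both map to 16.6 MHz.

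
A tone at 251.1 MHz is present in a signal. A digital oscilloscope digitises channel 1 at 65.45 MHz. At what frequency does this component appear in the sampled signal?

251.1 MHz mod fs = 54.75 MHz.
54.75 MHz > fs/2 = 32.725 MHz, folds to fs − 54.75 MHz = 10.7 MHz.

10.7 MHz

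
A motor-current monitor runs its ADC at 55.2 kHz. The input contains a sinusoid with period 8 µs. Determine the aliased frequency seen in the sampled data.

14.6 kHz

T = 8 µs → f = 1/T = 125 kHz.
125 kHz mod fs = 14.6 kHz.
14.6 kHz ≤ fs/2 = 27.6 kHz, appears at 14.6 kHz.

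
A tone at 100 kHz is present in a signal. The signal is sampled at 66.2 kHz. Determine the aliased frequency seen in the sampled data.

32.4 kHz

100 kHz mod fs = 33.8 kHz.
33.8 kHz > fs/2 = 33.1 kHz, folds to fs − 33.8 kHz = 32.4 kHz.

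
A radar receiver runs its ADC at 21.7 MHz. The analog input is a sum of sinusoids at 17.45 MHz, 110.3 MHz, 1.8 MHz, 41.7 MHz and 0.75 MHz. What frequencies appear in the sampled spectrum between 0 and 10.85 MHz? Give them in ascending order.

fs/2 = 10.85 MHz.
17.45 MHz > fs/2 = 10.85 MHz, folds to fs − 17.45 MHz = 4.25 MHz.
110.3 MHz mod fs = 1.8 MHz.
1.8 MHz ≤ fs/2 = 10.85 MHz, appears at 1.8 MHz.
1.8 MHz ≤ fs/2 = 10.85 MHz, passes unchanged.
41.7 MHz mod fs = 20 MHz.
20 MHz > fs/2 = 10.85 MHz, folds to fs − 20 MHz = 1.7 MHz.
0.75 MHz ≤ fs/2 = 10.85 MHz, passes unchanged.
Distinct values: {0.75 MHz, 1.7 MHz, 1.8 MHz, 4.25 MHz}.

0.75 MHz, 1.7 MHz, 1.8 MHz, 4.25 MHz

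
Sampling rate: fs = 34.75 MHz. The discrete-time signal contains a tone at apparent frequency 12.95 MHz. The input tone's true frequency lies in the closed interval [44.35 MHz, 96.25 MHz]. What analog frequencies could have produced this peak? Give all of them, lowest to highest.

Frequencies that alias to 12.95 MHz are k·fs ± 12.95 MHz for integer k ≥ 0.
k=0: 12.95 MHz.
k=1: 21.8 MHz, 47.7 MHz.
k=2: 56.55 MHz, 82.45 MHz.
k=3: 91.3 MHz, 117.2 MHz.
k=4: 126.05 MHz, 151.95 MHz.
Within [44.35 MHz, 96.25 MHz]: 47.7 MHz, 56.55 MHz, 82.45 MHz, 91.3 MHz.

47.7 MHz, 56.55 MHz, 82.45 MHz, 91.3 MHz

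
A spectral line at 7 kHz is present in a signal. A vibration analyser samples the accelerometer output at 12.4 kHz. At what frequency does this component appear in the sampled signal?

5.4 kHz

7 kHz > fs/2 = 6.2 kHz, folds to fs − 7 kHz = 5.4 kHz.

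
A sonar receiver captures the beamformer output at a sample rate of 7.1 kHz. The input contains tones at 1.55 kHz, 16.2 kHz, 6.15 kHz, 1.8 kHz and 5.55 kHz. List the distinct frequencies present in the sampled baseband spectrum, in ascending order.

0.95 kHz, 1.55 kHz, 1.8 kHz, 2 kHz

fs/2 = 3.55 kHz.
1.55 kHz ≤ fs/2 = 3.55 kHz, passes unchanged.
16.2 kHz mod fs = 2 kHz.
2 kHz ≤ fs/2 = 3.55 kHz, appears at 2 kHz.
6.15 kHz > fs/2 = 3.55 kHz, folds to fs − 6.15 kHz = 0.95 kHz.
1.8 kHz ≤ fs/2 = 3.55 kHz, passes unchanged.
5.55 kHz > fs/2 = 3.55 kHz, folds to fs − 5.55 kHz = 1.55 kHz.
Distinct values: {0.95 kHz, 1.55 kHz, 1.8 kHz, 2 kHz}.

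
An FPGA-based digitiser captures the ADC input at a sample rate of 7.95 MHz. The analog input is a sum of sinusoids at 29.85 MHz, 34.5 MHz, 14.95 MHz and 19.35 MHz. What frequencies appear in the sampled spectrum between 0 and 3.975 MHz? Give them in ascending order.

0.95 MHz, 1.95 MHz, 2.7 MHz, 3.45 MHz

fs/2 = 3.975 MHz.
29.85 MHz mod fs = 6 MHz.
6 MHz > fs/2 = 3.975 MHz, folds to fs − 6 MHz = 1.95 MHz.
34.5 MHz mod fs = 2.7 MHz.
2.7 MHz ≤ fs/2 = 3.975 MHz, appears at 2.7 MHz.
14.95 MHz mod fs = 7 MHz.
7 MHz > fs/2 = 3.975 MHz, folds to fs − 7 MHz = 0.95 MHz.
19.35 MHz mod fs = 3.45 MHz.
3.45 MHz ≤ fs/2 = 3.975 MHz, appears at 3.45 MHz.
Distinct values: {0.95 MHz, 1.95 MHz, 2.7 MHz, 3.45 MHz}.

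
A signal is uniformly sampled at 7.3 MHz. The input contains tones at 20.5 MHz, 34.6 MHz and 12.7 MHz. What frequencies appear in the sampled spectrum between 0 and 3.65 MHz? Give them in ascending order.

1.4 MHz, 1.9 MHz

fs/2 = 3.65 MHz.
20.5 MHz mod fs = 5.9 MHz.
5.9 MHz > fs/2 = 3.65 MHz, folds to fs − 5.9 MHz = 1.4 MHz.
34.6 MHz mod fs = 5.4 MHz.
5.4 MHz > fs/2 = 3.65 MHz, folds to fs − 5.4 MHz = 1.9 MHz.
12.7 MHz mod fs = 5.4 MHz.
5.4 MHz > fs/2 = 3.65 MHz, folds to fs − 5.4 MHz = 1.9 MHz.
Distinct values: {1.4 MHz, 1.9 MHz}.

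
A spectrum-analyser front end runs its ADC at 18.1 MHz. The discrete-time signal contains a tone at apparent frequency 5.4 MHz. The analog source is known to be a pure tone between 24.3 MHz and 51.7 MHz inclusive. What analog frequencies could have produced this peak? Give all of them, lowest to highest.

Frequencies that alias to 5.4 MHz are k·fs ± 5.4 MHz for integer k ≥ 0.
k=0: 5.4 MHz.
k=1: 12.7 MHz, 23.5 MHz.
k=2: 30.8 MHz, 41.6 MHz.
k=3: 48.9 MHz, 59.7 MHz.
k=4: 67 MHz, 77.8 MHz.
Within [24.3 MHz, 51.7 MHz]: 30.8 MHz, 41.6 MHz, 48.9 MHz.

30.8 MHz, 41.6 MHz, 48.9 MHz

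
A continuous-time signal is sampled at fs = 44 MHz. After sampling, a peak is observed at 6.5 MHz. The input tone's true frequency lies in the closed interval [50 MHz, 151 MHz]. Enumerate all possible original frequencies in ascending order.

50.5 MHz, 81.5 MHz, 94.5 MHz, 125.5 MHz, 138.5 MHz

Frequencies that alias to 6.5 MHz are k·fs ± 6.5 MHz for integer k ≥ 0.
k=0: 6.5 MHz.
k=1: 37.5 MHz, 50.5 MHz.
k=2: 81.5 MHz, 94.5 MHz.
k=3: 125.5 MHz, 138.5 MHz.
k=4: 169.5 MHz, 182.5 MHz.
Within [50 MHz, 151 MHz]: 50.5 MHz, 81.5 MHz, 94.5 MHz, 125.5 MHz, 138.5 MHz.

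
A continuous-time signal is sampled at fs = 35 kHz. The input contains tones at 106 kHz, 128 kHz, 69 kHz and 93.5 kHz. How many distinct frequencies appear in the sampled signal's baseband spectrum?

3

fs/2 = 17.5 kHz.
106 kHz mod fs = 1 kHz.
1 kHz ≤ fs/2 = 17.5 kHz, appears at 1 kHz.
128 kHz mod fs = 23 kHz.
23 kHz > fs/2 = 17.5 kHz, folds to fs − 23 kHz = 12 kHz.
69 kHz mod fs = 34 kHz.
34 kHz > fs/2 = 17.5 kHz, folds to fs − 34 kHz = 1 kHz.
93.5 kHz mod fs = 23.5 kHz.
23.5 kHz > fs/2 = 17.5 kHz, folds to fs − 23.5 kHz = 11.5 kHz.
Distinct values: {1 kHz, 11.5 kHz, 12 kHz} → 3.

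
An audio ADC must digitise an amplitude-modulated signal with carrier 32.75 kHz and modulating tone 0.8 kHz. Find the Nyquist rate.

AM sidebands sit at fc ± fm = 31.95 kHz and 33.55 kHz.
Highest-frequency component: 33.55 kHz.
Nyquist rate = 2 × 33.55 kHz = 67.1 kHz.

67.1 kHz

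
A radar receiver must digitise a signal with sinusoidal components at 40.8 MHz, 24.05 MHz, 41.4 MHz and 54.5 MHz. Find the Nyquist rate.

109 MHz

Highest-frequency component: 54.5 MHz.
Nyquist rate = 2 × 54.5 MHz = 109 MHz.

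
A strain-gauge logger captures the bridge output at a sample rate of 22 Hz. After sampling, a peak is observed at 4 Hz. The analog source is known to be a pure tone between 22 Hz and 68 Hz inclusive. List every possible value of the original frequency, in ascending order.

26 Hz, 40 Hz, 48 Hz, 62 Hz

Frequencies that alias to 4 Hz are k·fs ± 4 Hz for integer k ≥ 0.
k=0: 4 Hz.
k=1: 18 Hz, 26 Hz.
k=2: 40 Hz, 48 Hz.
k=3: 62 Hz, 70 Hz.
k=4: 84 Hz, 92 Hz.
Within [22 Hz, 68 Hz]: 26 Hz, 40 Hz, 48 Hz, 62 Hz.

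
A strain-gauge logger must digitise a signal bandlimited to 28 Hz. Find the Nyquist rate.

56 Hz

Nyquist rate = 2 × 28 Hz = 56 Hz.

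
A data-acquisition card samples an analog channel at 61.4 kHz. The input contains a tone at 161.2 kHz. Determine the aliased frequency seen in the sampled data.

161.2 kHz mod fs = 38.4 kHz.
38.4 kHz > fs/2 = 30.7 kHz, folds to fs − 38.4 kHz = 23 kHz.

23 kHz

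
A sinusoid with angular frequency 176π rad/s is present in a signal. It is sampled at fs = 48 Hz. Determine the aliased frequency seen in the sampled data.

ω = 176π rad/s → f = ω/(2π) = 88 Hz.
88 Hz mod fs = 40 Hz.
40 Hz > fs/2 = 24 Hz, folds to fs − 40 Hz = 8 Hz.

8 Hz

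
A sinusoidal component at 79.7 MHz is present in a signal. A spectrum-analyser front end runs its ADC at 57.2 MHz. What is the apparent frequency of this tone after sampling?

22.5 MHz

79.7 MHz mod fs = 22.5 MHz.
22.5 MHz ≤ fs/2 = 28.6 MHz, appears at 22.5 MHz.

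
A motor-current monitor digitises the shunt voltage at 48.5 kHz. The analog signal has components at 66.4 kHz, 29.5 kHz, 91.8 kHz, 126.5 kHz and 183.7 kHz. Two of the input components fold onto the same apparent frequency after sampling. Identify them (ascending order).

29.5 kHz, 126.5 kHz

fs/2 = 24.25 kHz.
66.4 kHz mod fs = 17.9 kHz.
17.9 kHz ≤ fs/2 = 24.25 kHz, appears at 17.9 kHz.
29.5 kHz > fs/2 = 24.25 kHz, folds to fs − 29.5 kHz = 19 kHz.
91.8 kHz mod fs = 43.3 kHz.
43.3 kHz > fs/2 = 24.25 kHz, folds to fs − 43.3 kHz = 5.2 kHz.
126.5 kHz mod fs = 29.5 kHz.
29.5 kHz > fs/2 = 24.25 kHz, folds to fs − 29.5 kHz = 19 kHz.
183.7 kHz mod fs = 38.2 kHz.
38.2 kHz > fs/2 = 24.25 kHz, folds to fs − 38.2 kHz = 10.3 kHz.
29.5 kHz and 126.5 kHz both map to 19 kHz.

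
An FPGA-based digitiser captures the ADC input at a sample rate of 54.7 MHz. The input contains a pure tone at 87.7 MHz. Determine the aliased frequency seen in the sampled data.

87.7 MHz mod fs = 33 MHz.
33 MHz > fs/2 = 27.35 MHz, folds to fs − 33 MHz = 21.7 MHz.

21.7 MHz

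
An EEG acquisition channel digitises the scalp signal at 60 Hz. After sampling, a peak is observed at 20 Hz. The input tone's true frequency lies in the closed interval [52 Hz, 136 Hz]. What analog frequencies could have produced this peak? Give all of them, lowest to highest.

Frequencies that alias to 20 Hz are k·fs ± 20 Hz for integer k ≥ 0.
k=0: 20 Hz.
k=1: 40 Hz, 80 Hz.
k=2: 100 Hz, 140 Hz.
k=3: 160 Hz, 200 Hz.
Within [52 Hz, 136 Hz]: 80 Hz, 100 Hz.

80 Hz, 100 Hz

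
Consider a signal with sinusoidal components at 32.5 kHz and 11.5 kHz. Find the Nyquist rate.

65 kHz

Highest-frequency component: 32.5 kHz.
Nyquist rate = 2 × 32.5 kHz = 65 kHz.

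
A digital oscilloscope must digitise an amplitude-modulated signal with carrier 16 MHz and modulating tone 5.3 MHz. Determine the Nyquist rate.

42.6 MHz

AM sidebands sit at fc ± fm = 10.7 MHz and 21.3 MHz.
Highest-frequency component: 21.3 MHz.
Nyquist rate = 2 × 21.3 MHz = 42.6 MHz.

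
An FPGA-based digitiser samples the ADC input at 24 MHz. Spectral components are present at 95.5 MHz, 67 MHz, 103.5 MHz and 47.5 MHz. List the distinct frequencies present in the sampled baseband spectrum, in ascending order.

0.5 MHz, 5 MHz, 7.5 MHz

fs/2 = 12 MHz.
95.5 MHz mod fs = 23.5 MHz.
23.5 MHz > fs/2 = 12 MHz, folds to fs − 23.5 MHz = 0.5 MHz.
67 MHz mod fs = 19 MHz.
19 MHz > fs/2 = 12 MHz, folds to fs − 19 MHz = 5 MHz.
103.5 MHz mod fs = 7.5 MHz.
7.5 MHz ≤ fs/2 = 12 MHz, appears at 7.5 MHz.
47.5 MHz mod fs = 23.5 MHz.
23.5 MHz > fs/2 = 12 MHz, folds to fs − 23.5 MHz = 0.5 MHz.
Distinct values: {0.5 MHz, 5 MHz, 7.5 MHz}.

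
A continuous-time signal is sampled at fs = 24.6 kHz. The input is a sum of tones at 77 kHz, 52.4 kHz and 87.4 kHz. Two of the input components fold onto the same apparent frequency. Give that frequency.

fs/2 = 12.3 kHz.
77 kHz mod fs = 3.2 kHz.
3.2 kHz ≤ fs/2 = 12.3 kHz, appears at 3.2 kHz.
52.4 kHz mod fs = 3.2 kHz.
3.2 kHz ≤ fs/2 = 12.3 kHz, appears at 3.2 kHz.
87.4 kHz mod fs = 13.6 kHz.
13.6 kHz > fs/2 = 12.3 kHz, folds to fs − 13.6 kHz = 11 kHz.
52.4 kHz and 77 kHz both map to 3.2 kHz.

3.2 kHz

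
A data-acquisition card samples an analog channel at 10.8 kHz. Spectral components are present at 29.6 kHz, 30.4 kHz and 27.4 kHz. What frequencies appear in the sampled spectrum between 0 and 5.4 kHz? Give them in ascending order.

2 kHz, 2.8 kHz, 5 kHz

fs/2 = 5.4 kHz.
29.6 kHz mod fs = 8 kHz.
8 kHz > fs/2 = 5.4 kHz, folds to fs − 8 kHz = 2.8 kHz.
30.4 kHz mod fs = 8.8 kHz.
8.8 kHz > fs/2 = 5.4 kHz, folds to fs − 8.8 kHz = 2 kHz.
27.4 kHz mod fs = 5.8 kHz.
5.8 kHz > fs/2 = 5.4 kHz, folds to fs − 5.8 kHz = 5 kHz.
Distinct values: {2 kHz, 2.8 kHz, 5 kHz}.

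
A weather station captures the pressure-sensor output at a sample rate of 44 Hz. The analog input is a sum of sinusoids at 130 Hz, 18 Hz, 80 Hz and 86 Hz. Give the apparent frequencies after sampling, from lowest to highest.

2 Hz, 8 Hz, 18 Hz

fs/2 = 22 Hz.
130 Hz mod fs = 42 Hz.
42 Hz > fs/2 = 22 Hz, folds to fs − 42 Hz = 2 Hz.
18 Hz ≤ fs/2 = 22 Hz, passes unchanged.
80 Hz mod fs = 36 Hz.
36 Hz > fs/2 = 22 Hz, folds to fs − 36 Hz = 8 Hz.
86 Hz mod fs = 42 Hz.
42 Hz > fs/2 = 22 Hz, folds to fs − 42 Hz = 2 Hz.
Distinct values: {2 Hz, 8 Hz, 18 Hz}.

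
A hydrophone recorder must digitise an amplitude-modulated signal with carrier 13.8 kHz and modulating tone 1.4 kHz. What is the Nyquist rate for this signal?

AM sidebands sit at fc ± fm = 12.4 kHz and 15.2 kHz.
Highest-frequency component: 15.2 kHz.
Nyquist rate = 2 × 15.2 kHz = 30.4 kHz.

30.4 kHz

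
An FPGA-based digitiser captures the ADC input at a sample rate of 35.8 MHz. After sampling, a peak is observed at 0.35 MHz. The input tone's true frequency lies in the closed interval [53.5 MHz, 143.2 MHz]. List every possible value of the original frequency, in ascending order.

71.25 MHz, 71.95 MHz, 107.05 MHz, 107.75 MHz, 142.85 MHz

Frequencies that alias to 0.35 MHz are k·fs ± 0.35 MHz for integer k ≥ 0.
k=0: 0.35 MHz.
k=1: 35.45 MHz, 36.15 MHz.
k=2: 71.25 MHz, 71.95 MHz.
k=3: 107.05 MHz, 107.75 MHz.
k=4: 142.85 MHz, 143.55 MHz.
k=5: 178.65 MHz, 179.35 MHz.
Within [53.5 MHz, 143.2 MHz]: 71.25 MHz, 71.95 MHz, 107.05 MHz, 107.75 MHz, 142.85 MHz.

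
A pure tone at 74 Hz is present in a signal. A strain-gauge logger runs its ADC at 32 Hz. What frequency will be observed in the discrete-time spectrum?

74 Hz mod fs = 10 Hz.
10 Hz ≤ fs/2 = 16 Hz, appears at 10 Hz.

10 Hz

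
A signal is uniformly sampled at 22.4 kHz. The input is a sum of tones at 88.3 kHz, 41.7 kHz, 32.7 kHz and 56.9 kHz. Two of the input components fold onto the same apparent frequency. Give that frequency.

10.3 kHz

fs/2 = 11.2 kHz.
88.3 kHz mod fs = 21.1 kHz.
21.1 kHz > fs/2 = 11.2 kHz, folds to fs − 21.1 kHz = 1.3 kHz.
41.7 kHz mod fs = 19.3 kHz.
19.3 kHz > fs/2 = 11.2 kHz, folds to fs − 19.3 kHz = 3.1 kHz.
32.7 kHz mod fs = 10.3 kHz.
10.3 kHz ≤ fs/2 = 11.2 kHz, appears at 10.3 kHz.
56.9 kHz mod fs = 12.1 kHz.
12.1 kHz > fs/2 = 11.2 kHz, folds to fs − 12.1 kHz = 10.3 kHz.
32.7 kHz and 56.9 kHz both map to 10.3 kHz.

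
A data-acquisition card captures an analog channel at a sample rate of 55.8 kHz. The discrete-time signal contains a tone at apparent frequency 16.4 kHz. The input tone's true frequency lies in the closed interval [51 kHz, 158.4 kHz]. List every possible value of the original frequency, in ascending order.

Frequencies that alias to 16.4 kHz are k·fs ± 16.4 kHz for integer k ≥ 0.
k=0: 16.4 kHz.
k=1: 39.4 kHz, 72.2 kHz.
k=2: 95.2 kHz, 128 kHz.
k=3: 151 kHz, 183.8 kHz.
k=4: 206.8 kHz, 239.6 kHz.
Within [51 kHz, 158.4 kHz]: 72.2 kHz, 95.2 kHz, 128 kHz, 151 kHz.

72.2 kHz, 95.2 kHz, 128 kHz, 151 kHz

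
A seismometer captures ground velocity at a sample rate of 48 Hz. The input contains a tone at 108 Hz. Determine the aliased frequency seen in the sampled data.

108 Hz mod fs = 12 Hz.
12 Hz ≤ fs/2 = 24 Hz, appears at 12 Hz.

12 Hz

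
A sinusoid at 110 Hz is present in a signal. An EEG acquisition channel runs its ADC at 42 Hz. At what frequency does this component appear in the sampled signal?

16 Hz

110 Hz mod fs = 26 Hz.
26 Hz > fs/2 = 21 Hz, folds to fs − 26 Hz = 16 Hz.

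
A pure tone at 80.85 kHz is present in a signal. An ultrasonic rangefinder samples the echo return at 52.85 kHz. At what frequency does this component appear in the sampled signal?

24.85 kHz

80.85 kHz mod fs = 28 kHz.
28 kHz > fs/2 = 26.425 kHz, folds to fs − 28 kHz = 24.85 kHz.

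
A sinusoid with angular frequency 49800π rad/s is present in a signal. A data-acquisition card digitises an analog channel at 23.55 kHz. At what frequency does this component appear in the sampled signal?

ω = 49800π rad/s → f = ω/(2π) = 24900 Hz = 24.9 kHz.
24.9 kHz mod fs = 1.35 kHz.
1.35 kHz ≤ fs/2 = 11.775 kHz, appears at 1.35 kHz.

1.35 kHz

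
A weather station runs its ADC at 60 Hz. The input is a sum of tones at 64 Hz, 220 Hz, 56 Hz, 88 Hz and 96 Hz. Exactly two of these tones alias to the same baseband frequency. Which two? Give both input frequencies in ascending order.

56 Hz, 64 Hz

fs/2 = 30 Hz.
64 Hz mod fs = 4 Hz.
4 Hz ≤ fs/2 = 30 Hz, appears at 4 Hz.
220 Hz mod fs = 40 Hz.
40 Hz > fs/2 = 30 Hz, folds to fs − 40 Hz = 20 Hz.
56 Hz > fs/2 = 30 Hz, folds to fs − 56 Hz = 4 Hz.
88 Hz mod fs = 28 Hz.
28 Hz ≤ fs/2 = 30 Hz, appears at 28 Hz.
96 Hz mod fs = 36 Hz.
36 Hz > fs/2 = 30 Hz, folds to fs − 36 Hz = 24 Hz.
56 Hz and 64 Hz both map to 4 Hz.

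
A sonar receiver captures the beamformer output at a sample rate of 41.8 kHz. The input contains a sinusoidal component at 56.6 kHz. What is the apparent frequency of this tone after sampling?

14.8 kHz

56.6 kHz mod fs = 14.8 kHz.
14.8 kHz ≤ fs/2 = 20.9 kHz, appears at 14.8 kHz.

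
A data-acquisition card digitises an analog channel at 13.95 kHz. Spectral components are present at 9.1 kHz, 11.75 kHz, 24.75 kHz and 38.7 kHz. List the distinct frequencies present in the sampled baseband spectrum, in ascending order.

2.2 kHz, 3.15 kHz, 4.85 kHz

fs/2 = 6.975 kHz.
9.1 kHz > fs/2 = 6.975 kHz, folds to fs − 9.1 kHz = 4.85 kHz.
11.75 kHz > fs/2 = 6.975 kHz, folds to fs − 11.75 kHz = 2.2 kHz.
24.75 kHz mod fs = 10.8 kHz.
10.8 kHz > fs/2 = 6.975 kHz, folds to fs − 10.8 kHz = 3.15 kHz.
38.7 kHz mod fs = 10.8 kHz.
10.8 kHz > fs/2 = 6.975 kHz, folds to fs − 10.8 kHz = 3.15 kHz.
Distinct values: {2.2 kHz, 3.15 kHz, 4.85 kHz}.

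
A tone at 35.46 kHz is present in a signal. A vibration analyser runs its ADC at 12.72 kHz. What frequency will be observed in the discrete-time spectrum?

35.46 kHz mod fs = 10.02 kHz.
10.02 kHz > fs/2 = 6.36 kHz, folds to fs − 10.02 kHz = 2.7 kHz.

2.7 kHz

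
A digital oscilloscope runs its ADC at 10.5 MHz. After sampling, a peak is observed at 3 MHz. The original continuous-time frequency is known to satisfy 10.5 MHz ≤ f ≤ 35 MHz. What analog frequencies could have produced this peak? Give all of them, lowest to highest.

Frequencies that alias to 3 MHz are k·fs ± 3 MHz for integer k ≥ 0.
k=0: 3 MHz.
k=1: 7.5 MHz, 13.5 MHz.
k=2: 18 MHz, 24 MHz.
k=3: 28.5 MHz, 34.5 MHz.
k=4: 39 MHz, 45 MHz.
Within [10.5 MHz, 35 MHz]: 13.5 MHz, 18 MHz, 24 MHz, 28.5 MHz, 34.5 MHz.

13.5 MHz, 18 MHz, 24 MHz, 28.5 MHz, 34.5 MHz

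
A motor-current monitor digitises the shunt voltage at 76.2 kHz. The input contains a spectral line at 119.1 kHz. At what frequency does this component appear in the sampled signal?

119.1 kHz mod fs = 42.9 kHz.
42.9 kHz > fs/2 = 38.1 kHz, folds to fs − 42.9 kHz = 33.3 kHz.

33.3 kHz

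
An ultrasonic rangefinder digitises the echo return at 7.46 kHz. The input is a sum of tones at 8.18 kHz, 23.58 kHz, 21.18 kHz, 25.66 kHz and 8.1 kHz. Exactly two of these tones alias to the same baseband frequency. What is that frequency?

1.2 kHz

fs/2 = 3.73 kHz.
8.18 kHz mod fs = 0.72 kHz.
0.72 kHz ≤ fs/2 = 3.73 kHz, appears at 0.72 kHz.
23.58 kHz mod fs = 1.2 kHz.
1.2 kHz ≤ fs/2 = 3.73 kHz, appears at 1.2 kHz.
21.18 kHz mod fs = 6.26 kHz.
6.26 kHz > fs/2 = 3.73 kHz, folds to fs − 6.26 kHz = 1.2 kHz.
25.66 kHz mod fs = 3.28 kHz.
3.28 kHz ≤ fs/2 = 3.73 kHz, appears at 3.28 kHz.
8.1 kHz mod fs = 0.64 kHz.
0.64 kHz ≤ fs/2 = 3.73 kHz, appears at 0.64 kHz.
21.18 kHz and 23.58 kHz both map to 1.2 kHz.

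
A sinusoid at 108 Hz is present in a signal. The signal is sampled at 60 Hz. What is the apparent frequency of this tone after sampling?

12 Hz

108 Hz mod fs = 48 Hz.
48 Hz > fs/2 = 30 Hz, folds to fs − 48 Hz = 12 Hz.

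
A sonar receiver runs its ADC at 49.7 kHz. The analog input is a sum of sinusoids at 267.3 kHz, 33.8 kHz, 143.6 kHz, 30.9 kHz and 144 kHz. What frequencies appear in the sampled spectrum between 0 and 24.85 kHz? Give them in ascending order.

5.1 kHz, 5.5 kHz, 15.9 kHz, 18.8 kHz

fs/2 = 24.85 kHz.
267.3 kHz mod fs = 18.8 kHz.
18.8 kHz ≤ fs/2 = 24.85 kHz, appears at 18.8 kHz.
33.8 kHz > fs/2 = 24.85 kHz, folds to fs − 33.8 kHz = 15.9 kHz.
143.6 kHz mod fs = 44.2 kHz.
44.2 kHz > fs/2 = 24.85 kHz, folds to fs − 44.2 kHz = 5.5 kHz.
30.9 kHz > fs/2 = 24.85 kHz, folds to fs − 30.9 kHz = 18.8 kHz.
144 kHz mod fs = 44.6 kHz.
44.6 kHz > fs/2 = 24.85 kHz, folds to fs − 44.6 kHz = 5.1 kHz.
Distinct values: {5.1 kHz, 5.5 kHz, 15.9 kHz, 18.8 kHz}.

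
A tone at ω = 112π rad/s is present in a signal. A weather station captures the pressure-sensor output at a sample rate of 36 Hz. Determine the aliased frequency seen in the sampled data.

ω = 112π rad/s → f = ω/(2π) = 56 Hz.
56 Hz mod fs = 20 Hz.
20 Hz > fs/2 = 18 Hz, folds to fs − 20 Hz = 16 Hz.

16 Hz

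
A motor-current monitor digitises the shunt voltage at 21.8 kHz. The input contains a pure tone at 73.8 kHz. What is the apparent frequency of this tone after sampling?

73.8 kHz mod fs = 8.4 kHz.
8.4 kHz ≤ fs/2 = 10.9 kHz, appears at 8.4 kHz.

8.4 kHz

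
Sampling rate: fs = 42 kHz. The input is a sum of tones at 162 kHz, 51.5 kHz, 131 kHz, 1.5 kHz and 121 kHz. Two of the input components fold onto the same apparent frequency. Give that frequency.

fs/2 = 21 kHz.
162 kHz mod fs = 36 kHz.
36 kHz > fs/2 = 21 kHz, folds to fs − 36 kHz = 6 kHz.
51.5 kHz mod fs = 9.5 kHz.
9.5 kHz ≤ fs/2 = 21 kHz, appears at 9.5 kHz.
131 kHz mod fs = 5 kHz.
5 kHz ≤ fs/2 = 21 kHz, appears at 5 kHz.
1.5 kHz ≤ fs/2 = 21 kHz, passes unchanged.
121 kHz mod fs = 37 kHz.
37 kHz > fs/2 = 21 kHz, folds to fs − 37 kHz = 5 kHz.
121 kHz and 131 kHz both map to 5 kHz.

5 kHz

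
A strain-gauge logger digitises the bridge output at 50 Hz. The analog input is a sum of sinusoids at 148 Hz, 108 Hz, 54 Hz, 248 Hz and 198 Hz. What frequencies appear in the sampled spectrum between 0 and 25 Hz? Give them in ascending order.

2 Hz, 4 Hz, 8 Hz

fs/2 = 25 Hz.
148 Hz mod fs = 48 Hz.
48 Hz > fs/2 = 25 Hz, folds to fs − 48 Hz = 2 Hz.
108 Hz mod fs = 8 Hz.
8 Hz ≤ fs/2 = 25 Hz, appears at 8 Hz.
54 Hz mod fs = 4 Hz.
4 Hz ≤ fs/2 = 25 Hz, appears at 4 Hz.
248 Hz mod fs = 48 Hz.
48 Hz > fs/2 = 25 Hz, folds to fs − 48 Hz = 2 Hz.
198 Hz mod fs = 48 Hz.
48 Hz > fs/2 = 25 Hz, folds to fs − 48 Hz = 2 Hz.
Distinct values: {2 Hz, 4 Hz, 8 Hz}.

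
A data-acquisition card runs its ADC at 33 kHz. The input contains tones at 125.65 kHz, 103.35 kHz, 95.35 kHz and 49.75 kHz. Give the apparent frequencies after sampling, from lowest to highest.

3.65 kHz, 4.35 kHz, 6.35 kHz, 16.25 kHz

fs/2 = 16.5 kHz.
125.65 kHz mod fs = 26.65 kHz.
26.65 kHz > fs/2 = 16.5 kHz, folds to fs − 26.65 kHz = 6.35 kHz.
103.35 kHz mod fs = 4.35 kHz.
4.35 kHz ≤ fs/2 = 16.5 kHz, appears at 4.35 kHz.
95.35 kHz mod fs = 29.35 kHz.
29.35 kHz > fs/2 = 16.5 kHz, folds to fs − 29.35 kHz = 3.65 kHz.
49.75 kHz mod fs = 16.75 kHz.
16.75 kHz > fs/2 = 16.5 kHz, folds to fs − 16.75 kHz = 16.25 kHz.
Distinct values: {3.65 kHz, 4.35 kHz, 6.35 kHz, 16.25 kHz}.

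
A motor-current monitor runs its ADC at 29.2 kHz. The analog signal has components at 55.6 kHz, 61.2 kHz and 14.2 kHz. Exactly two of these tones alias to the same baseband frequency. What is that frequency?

fs/2 = 14.6 kHz.
55.6 kHz mod fs = 26.4 kHz.
26.4 kHz > fs/2 = 14.6 kHz, folds to fs − 26.4 kHz = 2.8 kHz.
61.2 kHz mod fs = 2.8 kHz.
2.8 kHz ≤ fs/2 = 14.6 kHz, appears at 2.8 kHz.
14.2 kHz ≤ fs/2 = 14.6 kHz, passes unchanged.
55.6 kHz and 61.2 kHz both map to 2.8 kHz.

2.8 kHz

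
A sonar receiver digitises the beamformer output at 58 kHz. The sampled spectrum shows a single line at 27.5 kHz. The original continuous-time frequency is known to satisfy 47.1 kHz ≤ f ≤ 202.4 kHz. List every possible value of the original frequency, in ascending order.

Frequencies that alias to 27.5 kHz are k·fs ± 27.5 kHz for integer k ≥ 0.
k=0: 27.5 kHz.
k=1: 30.5 kHz, 85.5 kHz.
k=2: 88.5 kHz, 143.5 kHz.
k=3: 146.5 kHz, 201.5 kHz.
k=4: 204.5 kHz, 259.5 kHz.
Within [47.1 kHz, 202.4 kHz]: 85.5 kHz, 88.5 kHz, 143.5 kHz, 146.5 kHz, 201.5 kHz.

85.5 kHz, 88.5 kHz, 143.5 kHz, 146.5 kHz, 201.5 kHz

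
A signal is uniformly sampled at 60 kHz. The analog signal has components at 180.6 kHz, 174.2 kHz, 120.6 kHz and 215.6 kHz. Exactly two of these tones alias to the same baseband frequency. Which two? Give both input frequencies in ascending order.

120.6 kHz, 180.6 kHz

fs/2 = 30 kHz.
180.6 kHz mod fs = 0.6 kHz.
0.6 kHz ≤ fs/2 = 30 kHz, appears at 0.6 kHz.
174.2 kHz mod fs = 54.2 kHz.
54.2 kHz > fs/2 = 30 kHz, folds to fs − 54.2 kHz = 5.8 kHz.
120.6 kHz mod fs = 0.6 kHz.
0.6 kHz ≤ fs/2 = 30 kHz, appears at 0.6 kHz.
215.6 kHz mod fs = 35.6 kHz.
35.6 kHz > fs/2 = 30 kHz, folds to fs − 35.6 kHz = 24.4 kHz.
120.6 kHz and 180.6 kHz both map to 0.6 kHz.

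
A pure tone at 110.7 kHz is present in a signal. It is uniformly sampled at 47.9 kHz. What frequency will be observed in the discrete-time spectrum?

110.7 kHz mod fs = 14.9 kHz.
14.9 kHz ≤ fs/2 = 23.95 kHz, appears at 14.9 kHz.

14.9 kHz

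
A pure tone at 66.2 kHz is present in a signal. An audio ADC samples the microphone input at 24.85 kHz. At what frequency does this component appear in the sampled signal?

8.35 kHz

66.2 kHz mod fs = 16.5 kHz.
16.5 kHz > fs/2 = 12.425 kHz, folds to fs − 16.5 kHz = 8.35 kHz.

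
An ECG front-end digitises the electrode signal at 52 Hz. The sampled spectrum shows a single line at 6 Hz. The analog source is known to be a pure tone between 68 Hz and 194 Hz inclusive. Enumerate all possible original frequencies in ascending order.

Frequencies that alias to 6 Hz are k·fs ± 6 Hz for integer k ≥ 0.
k=0: 6 Hz.
k=1: 46 Hz, 58 Hz.
k=2: 98 Hz, 110 Hz.
k=3: 150 Hz, 162 Hz.
k=4: 202 Hz, 214 Hz.
Within [68 Hz, 194 Hz]: 98 Hz, 110 Hz, 150 Hz, 162 Hz.

98 Hz, 110 Hz, 150 Hz, 162 Hz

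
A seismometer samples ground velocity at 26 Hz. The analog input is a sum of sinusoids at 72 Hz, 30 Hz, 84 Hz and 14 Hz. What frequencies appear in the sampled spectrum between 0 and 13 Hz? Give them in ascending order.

4 Hz, 6 Hz, 12 Hz

fs/2 = 13 Hz.
72 Hz mod fs = 20 Hz.
20 Hz > fs/2 = 13 Hz, folds to fs − 20 Hz = 6 Hz.
30 Hz mod fs = 4 Hz.
4 Hz ≤ fs/2 = 13 Hz, appears at 4 Hz.
84 Hz mod fs = 6 Hz.
6 Hz ≤ fs/2 = 13 Hz, appears at 6 Hz.
14 Hz > fs/2 = 13 Hz, folds to fs − 14 Hz = 12 Hz.
Distinct values: {4 Hz, 6 Hz, 12 Hz}.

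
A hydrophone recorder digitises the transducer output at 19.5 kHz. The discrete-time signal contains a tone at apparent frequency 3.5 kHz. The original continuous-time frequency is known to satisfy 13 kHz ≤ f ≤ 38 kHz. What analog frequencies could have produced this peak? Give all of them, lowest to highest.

Frequencies that alias to 3.5 kHz are k·fs ± 3.5 kHz for integer k ≥ 0.
k=0: 3.5 kHz.
k=1: 16 kHz, 23 kHz.
k=2: 35.5 kHz, 42.5 kHz.
k=3: 55 kHz, 62 kHz.
Within [13 kHz, 38 kHz]: 16 kHz, 23 kHz, 35.5 kHz.

16 kHz, 23 kHz, 35.5 kHz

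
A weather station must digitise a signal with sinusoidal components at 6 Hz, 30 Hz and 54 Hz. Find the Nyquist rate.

Highest-frequency component: 54 Hz.
Nyquist rate = 2 × 54 Hz = 108 Hz.

108 Hz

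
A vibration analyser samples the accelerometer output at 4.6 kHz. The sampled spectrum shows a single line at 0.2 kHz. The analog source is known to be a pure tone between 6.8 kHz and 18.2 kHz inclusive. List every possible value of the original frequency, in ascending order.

Frequencies that alias to 0.2 kHz are k·fs ± 0.2 kHz for integer k ≥ 0.
k=0: 0.2 kHz.
k=1: 4.4 kHz, 4.8 kHz.
k=2: 9 kHz, 9.4 kHz.
k=3: 13.6 kHz, 14 kHz.
k=4: 18.2 kHz, 18.6 kHz.
k=5: 22.8 kHz, 23.2 kHz.
Within [6.8 kHz, 18.2 kHz]: 9 kHz, 9.4 kHz, 13.6 kHz, 14 kHz, 18.2 kHz.

9 kHz, 9.4 kHz, 13.6 kHz, 14 kHz, 18.2 kHz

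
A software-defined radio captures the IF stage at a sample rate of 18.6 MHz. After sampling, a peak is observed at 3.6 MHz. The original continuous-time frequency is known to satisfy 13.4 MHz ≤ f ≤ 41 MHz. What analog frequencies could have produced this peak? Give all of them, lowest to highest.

15 MHz, 22.2 MHz, 33.6 MHz, 40.8 MHz

Frequencies that alias to 3.6 MHz are k·fs ± 3.6 MHz for integer k ≥ 0.
k=0: 3.6 MHz.
k=1: 15 MHz, 22.2 MHz.
k=2: 33.6 MHz, 40.8 MHz.
k=3: 52.2 MHz, 59.4 MHz.
Within [13.4 MHz, 41 MHz]: 15 MHz, 22.2 MHz, 33.6 MHz, 40.8 MHz.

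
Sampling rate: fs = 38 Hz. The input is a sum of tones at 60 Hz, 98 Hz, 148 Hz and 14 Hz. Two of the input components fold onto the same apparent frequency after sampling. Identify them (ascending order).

60 Hz, 98 Hz

fs/2 = 19 Hz.
60 Hz mod fs = 22 Hz.
22 Hz > fs/2 = 19 Hz, folds to fs − 22 Hz = 16 Hz.
98 Hz mod fs = 22 Hz.
22 Hz > fs/2 = 19 Hz, folds to fs − 22 Hz = 16 Hz.
148 Hz mod fs = 34 Hz.
34 Hz > fs/2 = 19 Hz, folds to fs − 34 Hz = 4 Hz.
14 Hz ≤ fs/2 = 19 Hz, passes unchanged.
60 Hz and 98 Hz both map to 16 Hz.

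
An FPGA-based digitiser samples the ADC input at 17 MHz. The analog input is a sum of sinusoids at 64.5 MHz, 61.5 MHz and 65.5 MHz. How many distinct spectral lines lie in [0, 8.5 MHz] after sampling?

fs/2 = 8.5 MHz.
64.5 MHz mod fs = 13.5 MHz.
13.5 MHz > fs/2 = 8.5 MHz, folds to fs − 13.5 MHz = 3.5 MHz.
61.5 MHz mod fs = 10.5 MHz.
10.5 MHz > fs/2 = 8.5 MHz, folds to fs − 10.5 MHz = 6.5 MHz.
65.5 MHz mod fs = 14.5 MHz.
14.5 MHz > fs/2 = 8.5 MHz, folds to fs − 14.5 MHz = 2.5 MHz.
Distinct values: {2.5 MHz, 3.5 MHz, 6.5 MHz} → 3.

3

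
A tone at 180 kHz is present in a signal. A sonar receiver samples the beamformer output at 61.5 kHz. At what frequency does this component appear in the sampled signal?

180 kHz mod fs = 57 kHz.
57 kHz > fs/2 = 30.75 kHz, folds to fs − 57 kHz = 4.5 kHz.

4.5 kHz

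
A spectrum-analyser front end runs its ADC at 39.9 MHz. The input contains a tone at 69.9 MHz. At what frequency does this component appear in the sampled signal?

69.9 MHz mod fs = 30 MHz.
30 MHz > fs/2 = 19.95 MHz, folds to fs − 30 MHz = 9.9 MHz.

9.9 MHz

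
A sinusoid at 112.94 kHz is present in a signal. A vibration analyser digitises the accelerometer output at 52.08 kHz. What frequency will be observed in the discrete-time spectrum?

8.78 kHz

112.94 kHz mod fs = 8.78 kHz.
8.78 kHz ≤ fs/2 = 26.04 kHz, appears at 8.78 kHz.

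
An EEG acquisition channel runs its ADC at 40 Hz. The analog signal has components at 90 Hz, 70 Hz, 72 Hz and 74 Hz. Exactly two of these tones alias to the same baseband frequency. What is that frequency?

fs/2 = 20 Hz.
90 Hz mod fs = 10 Hz.
10 Hz ≤ fs/2 = 20 Hz, appears at 10 Hz.
70 Hz mod fs = 30 Hz.
30 Hz > fs/2 = 20 Hz, folds to fs − 30 Hz = 10 Hz.
72 Hz mod fs = 32 Hz.
32 Hz > fs/2 = 20 Hz, folds to fs − 32 Hz = 8 Hz.
74 Hz mod fs = 34 Hz.
34 Hz > fs/2 = 20 Hz, folds to fs − 34 Hz = 6 Hz.
70 Hz and 90 Hz both map to 10 Hz.

10 Hz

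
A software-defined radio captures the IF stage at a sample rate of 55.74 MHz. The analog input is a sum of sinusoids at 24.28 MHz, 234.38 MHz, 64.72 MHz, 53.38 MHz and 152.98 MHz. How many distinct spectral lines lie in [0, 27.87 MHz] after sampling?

fs/2 = 27.87 MHz.
24.28 MHz ≤ fs/2 = 27.87 MHz, passes unchanged.
234.38 MHz mod fs = 11.42 MHz.
11.42 MHz ≤ fs/2 = 27.87 MHz, appears at 11.42 MHz.
64.72 MHz mod fs = 8.98 MHz.
8.98 MHz ≤ fs/2 = 27.87 MHz, appears at 8.98 MHz.
53.38 MHz > fs/2 = 27.87 MHz, folds to fs − 53.38 MHz = 2.36 MHz.
152.98 MHz mod fs = 41.5 MHz.
41.5 MHz > fs/2 = 27.87 MHz, folds to fs − 41.5 MHz = 14.24 MHz.
Distinct values: {2.36 MHz, 8.98 MHz, 11.42 MHz, 14.24 MHz, 24.28 MHz} → 5.

5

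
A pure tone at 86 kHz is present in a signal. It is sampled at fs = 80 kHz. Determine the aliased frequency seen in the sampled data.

6 kHz

86 kHz mod fs = 6 kHz.
6 kHz ≤ fs/2 = 40 kHz, appears at 6 kHz.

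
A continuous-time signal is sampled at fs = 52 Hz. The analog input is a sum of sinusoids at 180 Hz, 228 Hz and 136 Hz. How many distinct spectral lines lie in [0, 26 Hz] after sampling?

fs/2 = 26 Hz.
180 Hz mod fs = 24 Hz.
24 Hz ≤ fs/2 = 26 Hz, appears at 24 Hz.
228 Hz mod fs = 20 Hz.
20 Hz ≤ fs/2 = 26 Hz, appears at 20 Hz.
136 Hz mod fs = 32 Hz.
32 Hz > fs/2 = 26 Hz, folds to fs − 32 Hz = 20 Hz.
Distinct values: {20 Hz, 24 Hz} → 2.

2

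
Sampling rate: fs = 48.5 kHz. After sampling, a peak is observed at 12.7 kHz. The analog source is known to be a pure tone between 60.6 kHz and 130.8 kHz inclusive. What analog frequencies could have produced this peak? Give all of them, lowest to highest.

61.2 kHz, 84.3 kHz, 109.7 kHz

Frequencies that alias to 12.7 kHz are k·fs ± 12.7 kHz for integer k ≥ 0.
k=0: 12.7 kHz.
k=1: 35.8 kHz, 61.2 kHz.
k=2: 84.3 kHz, 109.7 kHz.
k=3: 132.8 kHz, 158.2 kHz.
Within [60.6 kHz, 130.8 kHz]: 61.2 kHz, 84.3 kHz, 109.7 kHz.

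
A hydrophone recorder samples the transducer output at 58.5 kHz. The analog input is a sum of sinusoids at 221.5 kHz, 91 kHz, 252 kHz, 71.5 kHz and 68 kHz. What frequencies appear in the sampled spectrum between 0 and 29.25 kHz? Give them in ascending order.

9.5 kHz, 12.5 kHz, 13 kHz, 18 kHz, 26 kHz

fs/2 = 29.25 kHz.
221.5 kHz mod fs = 46 kHz.
46 kHz > fs/2 = 29.25 kHz, folds to fs − 46 kHz = 12.5 kHz.
91 kHz mod fs = 32.5 kHz.
32.5 kHz > fs/2 = 29.25 kHz, folds to fs − 32.5 kHz = 26 kHz.
252 kHz mod fs = 18 kHz.
18 kHz ≤ fs/2 = 29.25 kHz, appears at 18 kHz.
71.5 kHz mod fs = 13 kHz.
13 kHz ≤ fs/2 = 29.25 kHz, appears at 13 kHz.
68 kHz mod fs = 9.5 kHz.
9.5 kHz ≤ fs/2 = 29.25 kHz, appears at 9.5 kHz.
Distinct values: {9.5 kHz, 12.5 kHz, 13 kHz, 18 kHz, 26 kHz}.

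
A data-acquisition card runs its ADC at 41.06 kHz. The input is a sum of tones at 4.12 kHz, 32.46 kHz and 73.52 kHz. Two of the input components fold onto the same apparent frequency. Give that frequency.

fs/2 = 20.53 kHz.
4.12 kHz ≤ fs/2 = 20.53 kHz, passes unchanged.
32.46 kHz > fs/2 = 20.53 kHz, folds to fs − 32.46 kHz = 8.6 kHz.
73.52 kHz mod fs = 32.46 kHz.
32.46 kHz > fs/2 = 20.53 kHz, folds to fs − 32.46 kHz = 8.6 kHz.
32.46 kHz and 73.52 kHz both map to 8.6 kHz.

8.6 kHz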